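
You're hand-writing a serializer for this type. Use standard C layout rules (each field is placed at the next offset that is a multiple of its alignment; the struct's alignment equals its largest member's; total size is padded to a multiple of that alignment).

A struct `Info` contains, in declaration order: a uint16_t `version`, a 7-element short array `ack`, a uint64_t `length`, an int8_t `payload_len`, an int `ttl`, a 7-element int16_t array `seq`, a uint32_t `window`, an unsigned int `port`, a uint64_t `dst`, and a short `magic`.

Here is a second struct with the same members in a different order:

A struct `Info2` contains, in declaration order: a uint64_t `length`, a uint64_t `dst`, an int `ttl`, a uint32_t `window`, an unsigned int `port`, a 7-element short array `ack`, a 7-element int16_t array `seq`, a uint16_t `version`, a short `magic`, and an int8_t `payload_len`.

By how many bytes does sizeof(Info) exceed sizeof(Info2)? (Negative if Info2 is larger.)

8

version at 0 (size 2, align 2) → ends 2
ack at 2 (size 14, align 2) → ends 16
length at 16 (size 8, align 8) → ends 24
payload_len at 24 (size 1, align 1) → ends 25
pad 3 to align 4 for ttl
ttl at 28 (size 4, align 4) → ends 32
seq at 32 (size 14, align 2) → ends 46
pad 2 to align 4 for window
window at 48 (size 4, align 4) → ends 52
port at 52 (size 4, align 4) → ends 56
dst at 56 (size 8, align 8) → ends 64
magic at 64 (size 2, align 2) → ends 66
tail pad 6 to reach multiple of 8
total 72 bytes, alignment 8
— Info2 —
length at 0 (size 8, align 8) → ends 8
dst at 8 (size 8, align 8) → ends 16
ttl at 16 (size 4, align 4) → ends 20
window at 20 (size 4, align 4) → ends 24
port at 24 (size 4, align 4) → ends 28
ack at 28 (size 14, align 2) → ends 42
seq at 42 (size 14, align 2) → ends 56
version at 56 (size 2, align 2) → ends 58
magic at 58 (size 2, align 2) → ends 60
payload_len at 60 (size 1, align 1) → ends 61
tail pad 3 to reach multiple of 8
total 64 bytes, alignment 8
72 − 64 = 8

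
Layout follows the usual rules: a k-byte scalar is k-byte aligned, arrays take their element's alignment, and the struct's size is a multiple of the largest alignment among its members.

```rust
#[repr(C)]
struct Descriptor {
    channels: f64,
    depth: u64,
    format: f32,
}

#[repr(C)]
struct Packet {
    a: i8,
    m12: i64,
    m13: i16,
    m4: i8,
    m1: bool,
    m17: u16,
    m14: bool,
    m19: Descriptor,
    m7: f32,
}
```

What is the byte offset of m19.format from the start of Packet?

Descriptor: @0: channels [8B, align 8] → 8; @8: depth [8B, align 8] → 16; @16: format [4B, align 4] → 20; +4 tail pad (align 8); size 24, align 8
@0: a [1B, align 1] → 1
+7 pad (align 8)
@8: m12 [8B, align 8] → 16
@16: m13 [2B, align 2] → 18
@18: m4 [1B, align 1] → 19
@19: m1 [1B, align 1] → 20
@20: m17 [2B, align 2] → 22
@22: m14 [1B, align 1] → 23
+1 pad (align 8)
@24: m19 [24B, align 8] → 48
within Descriptor: format at 16
24 + 16 = 40

40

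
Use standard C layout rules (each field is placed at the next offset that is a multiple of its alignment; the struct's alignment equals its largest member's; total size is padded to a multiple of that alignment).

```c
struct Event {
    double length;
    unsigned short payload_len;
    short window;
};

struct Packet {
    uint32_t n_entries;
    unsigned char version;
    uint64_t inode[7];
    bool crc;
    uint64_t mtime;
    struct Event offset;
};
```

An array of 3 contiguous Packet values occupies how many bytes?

Event: length at 0 (size 8, align 8) → ends 8; payload_len at 8 (size 2, align 2) → ends 10; window at 10 (size 2, align 2) → ends 12; tail pad 4 to reach multiple of 8; total 16 bytes, alignment 8
n_entries at 0 (size 4, align 4) → ends 4
version at 4 (size 1, align 1) → ends 5
pad 3 to align 8 for inode
inode at 8 (size 56, align 8) → ends 64
crc at 64 (size 1, align 1) → ends 65
pad 7 to align 8 for mtime
mtime at 72 (size 8, align 8) → ends 80
offset at 80 (size 16, align 8) → ends 96
total 96 bytes, alignment 8
array of 3: 3 × 96 = 288

288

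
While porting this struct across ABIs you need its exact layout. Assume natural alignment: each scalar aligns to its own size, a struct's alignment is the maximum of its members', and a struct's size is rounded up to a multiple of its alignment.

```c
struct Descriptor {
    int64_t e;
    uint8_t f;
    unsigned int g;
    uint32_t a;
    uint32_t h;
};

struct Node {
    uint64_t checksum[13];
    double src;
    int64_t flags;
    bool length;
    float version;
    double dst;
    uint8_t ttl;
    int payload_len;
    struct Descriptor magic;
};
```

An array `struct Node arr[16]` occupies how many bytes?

2688

Descriptor: @0: e [8B, align 8] → 8; @8: f [1B, align 1] → 9; +3 pad (align 4); @12: g [4B, align 4] → 16; @16: a [4B, align 4] → 20; @20: h [4B, align 4] → 24; size 24, align 8
@0: checksum [104B, align 8] → 104
@104: src [8B, align 8] → 112
@112: flags [8B, align 8] → 120
@120: length [1B, align 1] → 121
+3 pad (align 4)
@124: version [4B, align 4] → 128
@128: dst [8B, align 8] → 136
@136: ttl [1B, align 1] → 137
+3 pad (align 4)
@140: payload_len [4B, align 4] → 144
@144: magic [24B, align 8] → 168
size 168, align 8
array of 16: 16 × 168 = 2688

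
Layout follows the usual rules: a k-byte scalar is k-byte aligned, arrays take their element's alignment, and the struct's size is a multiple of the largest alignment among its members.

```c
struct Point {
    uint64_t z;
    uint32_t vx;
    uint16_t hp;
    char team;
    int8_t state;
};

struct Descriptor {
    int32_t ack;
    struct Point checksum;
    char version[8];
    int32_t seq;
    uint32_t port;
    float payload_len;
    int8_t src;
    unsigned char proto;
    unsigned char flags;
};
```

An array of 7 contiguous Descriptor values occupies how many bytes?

336

Point: 0..8  z  (8B, 8-aligned); 8..12  vx  (4B, 4-aligned); 12..14  hp  (2B, 2-aligned); 14..15  team  (1B, 1-aligned); 15..16  state  (1B, 1-aligned); sizeof = 16, alignof = 8
0..4  ack  (4B, 4-aligned)
4..8  -- padding (4B)
8..24  checksum  (16B, 8-aligned)
24..32  version  (8B, 1-aligned)
32..36  seq  (4B, 4-aligned)
36..40  port  (4B, 4-aligned)
40..44  payload_len  (4B, 4-aligned)
44..45  src  (1B, 1-aligned)
45..46  proto  (1B, 1-aligned)
46..47  flags  (1B, 1-aligned)
47..48  -- tail padding (1B)
sizeof = 48, alignof = 8
array of 7: 7 × 48 = 336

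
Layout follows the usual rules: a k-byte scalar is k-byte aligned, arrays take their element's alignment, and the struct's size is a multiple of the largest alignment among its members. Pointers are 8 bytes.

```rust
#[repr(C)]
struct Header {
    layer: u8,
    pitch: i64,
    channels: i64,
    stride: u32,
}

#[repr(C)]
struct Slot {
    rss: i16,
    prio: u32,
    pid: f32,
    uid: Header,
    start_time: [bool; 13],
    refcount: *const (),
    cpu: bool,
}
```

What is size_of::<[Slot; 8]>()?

640

Header: @0: layer [1B, align 1] → 1; +7 pad (align 8); @8: pitch [8B, align 8] → 16; @16: channels [8B, align 8] → 24; @24: stride [4B, align 4] → 28; +4 tail pad (align 8); size 32, align 8
@0: rss [2B, align 2] → 2
+2 pad (align 4)
@4: prio [4B, align 4] → 8
@8: pid [4B, align 4] → 12
+4 pad (align 8)
@16: uid [32B, align 8] → 48
@48: start_time [13B, align 1] → 61
+3 pad (align 8)
@64: refcount [8B, align 8] → 72
@72: cpu [1B, align 1] → 73
+7 tail pad (align 8)
size 80, align 8
array of 8: 8 × 80 = 640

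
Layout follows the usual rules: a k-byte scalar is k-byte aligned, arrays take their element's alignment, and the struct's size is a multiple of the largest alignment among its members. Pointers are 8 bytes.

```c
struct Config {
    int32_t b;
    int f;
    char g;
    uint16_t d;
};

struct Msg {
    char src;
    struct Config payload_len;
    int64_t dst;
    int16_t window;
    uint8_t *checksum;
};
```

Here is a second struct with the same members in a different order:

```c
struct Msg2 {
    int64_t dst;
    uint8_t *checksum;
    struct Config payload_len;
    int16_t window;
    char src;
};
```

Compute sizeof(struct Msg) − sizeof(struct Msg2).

Config: b at 0 (size 4, align 4) → ends 4; f at 4 (size 4, align 4) → ends 8; g at 8 (size 1, align 1) → ends 9; pad 1 to align 2 for d; d at 10 (size 2, align 2) → ends 12; total 12 bytes, alignment 4
src at 0 (size 1, align 1) → ends 1
pad 3 to align 4 for payload_len
payload_len at 4 (size 12, align 4) → ends 16
dst at 16 (size 8, align 8) → ends 24
window at 24 (size 2, align 2) → ends 26
pad 6 to align 8 for checksum
checksum at 32 (size 8, align 8) → ends 40
total 40 bytes, alignment 8
— Msg2 —
dst at 0 (size 8, align 8) → ends 8
checksum at 8 (size 8, align 8) → ends 16
payload_len at 16 (size 12, align 4) → ends 28
window at 28 (size 2, align 2) → ends 30
src at 30 (size 1, align 1) → ends 31
tail pad 1 to reach multiple of 8
total 32 bytes, alignment 8
40 − 32 = 8

8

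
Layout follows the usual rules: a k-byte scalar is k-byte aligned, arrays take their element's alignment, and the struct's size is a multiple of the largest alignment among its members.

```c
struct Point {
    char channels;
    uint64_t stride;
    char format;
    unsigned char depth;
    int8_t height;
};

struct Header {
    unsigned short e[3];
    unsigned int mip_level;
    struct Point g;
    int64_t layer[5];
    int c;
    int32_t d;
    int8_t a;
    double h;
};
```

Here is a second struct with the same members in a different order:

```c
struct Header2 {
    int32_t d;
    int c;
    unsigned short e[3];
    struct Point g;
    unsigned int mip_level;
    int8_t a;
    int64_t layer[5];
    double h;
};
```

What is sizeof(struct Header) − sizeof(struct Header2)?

Point: 0..1  channels  (1B, 1-aligned); 1..8  -- padding (7B); 8..16  stride  (8B, 8-aligned); 16..17  format  (1B, 1-aligned); 17..18  depth  (1B, 1-aligned); 18..19  height  (1B, 1-aligned); 19..24  -- tail padding (5B); sizeof = 24, alignof = 8
0..6  e  (6B, 2-aligned)
6..8  -- padding (2B)
8..12  mip_level  (4B, 4-aligned)
12..16  -- padding (4B)
16..40  g  (24B, 8-aligned)
40..80  layer  (40B, 8-aligned)
80..84  c  (4B, 4-aligned)
84..88  d  (4B, 4-aligned)
88..89  a  (1B, 1-aligned)
89..96  -- padding (7B)
96..104  h  (8B, 8-aligned)
sizeof = 104, alignof = 8
— Header2 —
0..4  d  (4B, 4-aligned)
4..8  c  (4B, 4-aligned)
8..14  e  (6B, 2-aligned)
14..16  -- padding (2B)
16..40  g  (24B, 8-aligned)
40..44  mip_level  (4B, 4-aligned)
44..45  a  (1B, 1-aligned)
45..48  -- padding (3B)
48..88  layer  (40B, 8-aligned)
88..96  h  (8B, 8-aligned)
sizeof = 96, alignof = 8
104 − 96 = 8

8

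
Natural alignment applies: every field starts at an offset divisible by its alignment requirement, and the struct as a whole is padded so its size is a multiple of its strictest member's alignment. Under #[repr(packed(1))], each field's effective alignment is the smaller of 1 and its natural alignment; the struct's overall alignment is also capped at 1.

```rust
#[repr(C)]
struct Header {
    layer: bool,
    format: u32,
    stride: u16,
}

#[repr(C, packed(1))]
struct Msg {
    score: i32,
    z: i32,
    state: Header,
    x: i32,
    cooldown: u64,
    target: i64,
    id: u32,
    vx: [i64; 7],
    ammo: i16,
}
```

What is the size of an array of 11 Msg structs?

1122

Header: @0: layer [1B, align 1] → 1; +3 pad (align 4); @4: format [4B, align 4] → 8; @8: stride [2B, align 2] → 10; +2 tail pad (align 4); size 12, align 4
@0: score [4B, align 1] → 4
@4: z [4B, align 1] → 8
@8: state [12B, align 1] → 20
@20: x [4B, align 1] → 24
@24: cooldown [8B, align 1] → 32
@32: target [8B, align 1] → 40
@40: id [4B, align 1] → 44
@44: vx [56B, align 1] → 100
@100: ammo [2B, align 1] → 102
size 102, align 1
array of 11: 11 × 102 = 1122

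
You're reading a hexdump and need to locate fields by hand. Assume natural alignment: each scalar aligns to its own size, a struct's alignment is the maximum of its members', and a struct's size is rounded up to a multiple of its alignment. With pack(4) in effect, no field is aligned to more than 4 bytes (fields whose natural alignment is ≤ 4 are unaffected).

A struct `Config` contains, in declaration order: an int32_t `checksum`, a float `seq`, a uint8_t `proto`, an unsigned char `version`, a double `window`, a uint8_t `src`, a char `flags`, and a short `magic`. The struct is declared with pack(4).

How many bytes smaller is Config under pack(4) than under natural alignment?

natural layout:
  checksum at 0 (size 4, align 4) → ends 4
  seq at 4 (size 4, align 4) → ends 8
  proto at 8 (size 1, align 1) → ends 9
  version at 9 (size 1, align 1) → ends 10
  pad 6 to align 8 for window
  window at 16 (size 8, align 8) → ends 24
  src at 24 (size 1, align 1) → ends 25
  flags at 25 (size 1, align 1) → ends 26
  magic at 26 (size 2, align 2) → ends 28
  tail pad 4 to reach multiple of 8
  total 32 bytes, alignment 8
packed(4) layout:
  checksum at 0 (size 4, align 4) → ends 4
  seq at 4 (size 4, align 4) → ends 8
  proto at 8 (size 1, align 1) → ends 9
  version at 9 (size 1, align 1) → ends 10
  pad 2 to align 4 for window
  window at 12 (size 8, align 4) → ends 20
  src at 20 (size 1, align 1) → ends 21
  flags at 21 (size 1, align 1) → ends 22
  magic at 22 (size 2, align 2) → ends 24
  total 24 bytes, alignment 4
32 − 24 = 8

8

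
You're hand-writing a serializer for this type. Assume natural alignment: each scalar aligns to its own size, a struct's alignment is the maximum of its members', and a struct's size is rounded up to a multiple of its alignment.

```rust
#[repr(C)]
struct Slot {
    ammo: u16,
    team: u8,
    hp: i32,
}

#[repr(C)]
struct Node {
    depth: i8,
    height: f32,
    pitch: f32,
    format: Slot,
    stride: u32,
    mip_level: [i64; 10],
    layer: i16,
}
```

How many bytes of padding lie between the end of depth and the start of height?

Slot: @0: ammo [2B, align 2] → 2; @2: team [1B, align 1] → 3; +1 pad (align 4); @4: hp [4B, align 4] → 8; size 8, align 4
@0: depth [1B, align 1] → 1
+3 pad (align 4)
@4: height [4B, align 4] → 8

3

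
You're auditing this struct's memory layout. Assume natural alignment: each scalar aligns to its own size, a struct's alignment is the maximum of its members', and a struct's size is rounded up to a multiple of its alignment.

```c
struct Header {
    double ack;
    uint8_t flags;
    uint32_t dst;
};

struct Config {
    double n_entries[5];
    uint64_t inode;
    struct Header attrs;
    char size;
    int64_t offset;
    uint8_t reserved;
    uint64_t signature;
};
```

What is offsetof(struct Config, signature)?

Header: ack at 0 (size 8, align 8) → ends 8; flags at 8 (size 1, align 1) → ends 9; pad 3 to align 4 for dst; dst at 12 (size 4, align 4) → ends 16; total 16 bytes, alignment 8
n_entries at 0 (size 40, align 8) → ends 40
inode at 40 (size 8, align 8) → ends 48
attrs at 48 (size 16, align 8) → ends 64
size at 64 (size 1, align 1) → ends 65
pad 7 to align 8 for offset
offset at 72 (size 8, align 8) → ends 80
reserved at 80 (size 1, align 1) → ends 81
pad 7 to align 8 for signature
signature at 88 (size 8, align 8) → ends 96

88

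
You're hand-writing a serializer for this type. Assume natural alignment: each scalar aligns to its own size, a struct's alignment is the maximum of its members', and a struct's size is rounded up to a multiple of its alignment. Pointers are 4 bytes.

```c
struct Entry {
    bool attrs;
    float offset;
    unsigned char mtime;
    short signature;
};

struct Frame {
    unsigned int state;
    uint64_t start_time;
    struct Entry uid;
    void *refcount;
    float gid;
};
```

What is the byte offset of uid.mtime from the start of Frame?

24

Entry: @0: attrs [1B, align 1] → 1; +3 pad (align 4); @4: offset [4B, align 4] → 8; @8: mtime [1B, align 1] → 9; +1 pad (align 2); @10: signature [2B, align 2] → 12; size 12, align 4
@0: state [4B, align 4] → 4
+4 pad (align 8)
@8: start_time [8B, align 8] → 16
@16: uid [12B, align 4] → 28
within Entry: mtime at 8
16 + 8 = 24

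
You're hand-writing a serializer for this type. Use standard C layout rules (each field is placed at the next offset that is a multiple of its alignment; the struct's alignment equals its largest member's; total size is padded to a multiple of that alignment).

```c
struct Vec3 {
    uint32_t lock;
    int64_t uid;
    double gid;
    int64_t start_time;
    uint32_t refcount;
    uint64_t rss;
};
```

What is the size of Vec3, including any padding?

48

lock at 0 (size 4, align 4) → ends 4
pad 4 to align 8 for uid
uid at 8 (size 8, align 8) → ends 16
gid at 16 (size 8, align 8) → ends 24
start_time at 24 (size 8, align 8) → ends 32
refcount at 32 (size 4, align 4) → ends 36
pad 4 to align 8 for rss
rss at 40 (size 8, align 8) → ends 48
total 48 bytes, alignment 8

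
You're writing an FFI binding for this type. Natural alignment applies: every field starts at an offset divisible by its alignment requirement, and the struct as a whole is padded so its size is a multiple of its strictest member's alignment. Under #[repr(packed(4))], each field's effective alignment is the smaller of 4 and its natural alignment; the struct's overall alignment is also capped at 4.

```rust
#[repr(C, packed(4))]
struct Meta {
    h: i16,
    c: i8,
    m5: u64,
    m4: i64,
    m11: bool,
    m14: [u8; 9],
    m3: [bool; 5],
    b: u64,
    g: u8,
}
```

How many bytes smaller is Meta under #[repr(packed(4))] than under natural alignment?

8

natural layout:
  h at 0 (size 2, align 2) → ends 2
  c at 2 (size 1, align 1) → ends 3
  pad 5 to align 8 for m5
  m5 at 8 (size 8, align 8) → ends 16
  m4 at 16 (size 8, align 8) → ends 24
  m11 at 24 (size 1, align 1) → ends 25
  m14 at 25 (size 9, align 1) → ends 34
  m3 at 34 (size 5, align 1) → ends 39
  pad 1 to align 8 for b
  b at 40 (size 8, align 8) → ends 48
  g at 48 (size 1, align 1) → ends 49
  tail pad 7 to reach multiple of 8
  total 56 bytes, alignment 8
packed(4) layout:
  h at 0 (size 2, align 2) → ends 2
  c at 2 (size 1, align 1) → ends 3
  pad 1 to align 4 for m5
  m5 at 4 (size 8, align 4) → ends 12
  m4 at 12 (size 8, align 4) → ends 20
  m11 at 20 (size 1, align 1) → ends 21
  m14 at 21 (size 9, align 1) → ends 30
  m3 at 30 (size 5, align 1) → ends 35
  pad 1 to align 4 for b
  b at 36 (size 8, align 4) → ends 44
  g at 44 (size 1, align 1) → ends 45
  tail pad 3 to reach multiple of 4
  total 48 bytes, alignment 4
56 − 48 = 8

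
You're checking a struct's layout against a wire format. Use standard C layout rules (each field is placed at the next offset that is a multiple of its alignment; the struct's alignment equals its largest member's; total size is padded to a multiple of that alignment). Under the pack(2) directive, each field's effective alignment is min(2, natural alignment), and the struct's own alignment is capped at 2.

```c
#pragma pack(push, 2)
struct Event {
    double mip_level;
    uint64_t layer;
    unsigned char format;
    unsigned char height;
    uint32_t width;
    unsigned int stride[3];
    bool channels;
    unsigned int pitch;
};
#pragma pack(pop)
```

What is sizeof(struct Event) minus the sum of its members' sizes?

@0: mip_level [8B, align 2] → 8
@8: layer [8B, align 2] → 16
@16: format [1B, align 1] → 17
@17: height [1B, align 1] → 18
@18: width [4B, align 2] → 22
@22: stride [12B, align 2] → 34
@34: channels [1B, align 1] → 35
+1 pad (align 2)
@36: pitch [4B, align 2] → 40
size 40, align 2
data bytes 39, size 40 → padding 1

1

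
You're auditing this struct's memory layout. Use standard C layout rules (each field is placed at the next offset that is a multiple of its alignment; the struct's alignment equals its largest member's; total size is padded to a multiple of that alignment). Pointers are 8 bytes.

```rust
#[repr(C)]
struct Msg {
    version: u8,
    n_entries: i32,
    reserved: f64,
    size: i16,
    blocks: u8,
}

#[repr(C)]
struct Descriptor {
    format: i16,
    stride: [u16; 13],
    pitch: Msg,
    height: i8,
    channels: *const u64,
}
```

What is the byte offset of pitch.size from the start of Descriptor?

Msg: 0..1  version  (1B, 1-aligned); 1..4  -- padding (3B); 4..8  n_entries  (4B, 4-aligned); 8..16  reserved  (8B, 8-aligned); 16..18  size  (2B, 2-aligned); 18..19  blocks  (1B, 1-aligned); 19..24  -- tail padding (5B); sizeof = 24, alignof = 8
0..2  format  (2B, 2-aligned)
2..28  stride  (26B, 2-aligned)
28..32  -- padding (4B)
32..56  pitch  (24B, 8-aligned)
within Msg: size at 16
32 + 16 = 48

48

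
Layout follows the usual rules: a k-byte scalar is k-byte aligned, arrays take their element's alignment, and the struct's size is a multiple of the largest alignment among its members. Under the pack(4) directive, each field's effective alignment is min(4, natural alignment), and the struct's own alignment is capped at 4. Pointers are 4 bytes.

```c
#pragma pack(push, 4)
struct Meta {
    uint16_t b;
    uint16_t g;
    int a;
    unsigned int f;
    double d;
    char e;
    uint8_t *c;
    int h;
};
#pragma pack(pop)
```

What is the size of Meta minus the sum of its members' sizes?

3

@0: b [2B, align 2] → 2
@2: g [2B, align 2] → 4
@4: a [4B, align 4] → 8
@8: f [4B, align 4] → 12
@12: d [8B, align 4] → 20
@20: e [1B, align 1] → 21
+3 pad (align 4)
@24: c [4B, align 4] → 28
@28: h [4B, align 4] → 32
size 32, align 4
data bytes 29, size 32 → padding 3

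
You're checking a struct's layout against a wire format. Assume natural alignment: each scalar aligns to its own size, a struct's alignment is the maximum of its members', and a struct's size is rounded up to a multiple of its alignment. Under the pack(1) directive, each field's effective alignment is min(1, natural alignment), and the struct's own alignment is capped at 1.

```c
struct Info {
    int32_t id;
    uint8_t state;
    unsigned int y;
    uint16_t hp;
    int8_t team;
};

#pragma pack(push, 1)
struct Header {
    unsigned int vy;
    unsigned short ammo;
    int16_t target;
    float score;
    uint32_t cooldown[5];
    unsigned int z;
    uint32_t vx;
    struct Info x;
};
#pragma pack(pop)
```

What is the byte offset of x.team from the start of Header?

Info: 0..4  id  (4B, 4-aligned); 4..5  state  (1B, 1-aligned); 5..8  -- padding (3B); 8..12  y  (4B, 4-aligned); 12..14  hp  (2B, 2-aligned); 14..15  team  (1B, 1-aligned); 15..16  -- tail padding (1B); sizeof = 16, alignof = 4
0..4  vy  (4B, 1-aligned)
4..6  ammo  (2B, 1-aligned)
6..8  target  (2B, 1-aligned)
8..12  score  (4B, 1-aligned)
12..32  cooldown  (20B, 1-aligned)
32..36  z  (4B, 1-aligned)
36..40  vx  (4B, 1-aligned)
40..56  x  (16B, 1-aligned)
within Info: team at 14
40 + 14 = 54

54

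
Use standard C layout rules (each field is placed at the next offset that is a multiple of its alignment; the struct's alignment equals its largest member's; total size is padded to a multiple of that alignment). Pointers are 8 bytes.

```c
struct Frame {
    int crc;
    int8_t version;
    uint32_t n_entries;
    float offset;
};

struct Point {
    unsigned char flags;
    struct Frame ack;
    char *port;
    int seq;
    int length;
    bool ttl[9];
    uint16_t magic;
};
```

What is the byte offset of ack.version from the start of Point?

Frame: @0: crc [4B, align 4] → 4; @4: version [1B, align 1] → 5; +3 pad (align 4); @8: n_entries [4B, align 4] → 12; @12: offset [4B, align 4] → 16; size 16, align 4
@0: flags [1B, align 1] → 1
+3 pad (align 4)
@4: ack [16B, align 4] → 20
within Frame: version at 4
4 + 4 = 8

8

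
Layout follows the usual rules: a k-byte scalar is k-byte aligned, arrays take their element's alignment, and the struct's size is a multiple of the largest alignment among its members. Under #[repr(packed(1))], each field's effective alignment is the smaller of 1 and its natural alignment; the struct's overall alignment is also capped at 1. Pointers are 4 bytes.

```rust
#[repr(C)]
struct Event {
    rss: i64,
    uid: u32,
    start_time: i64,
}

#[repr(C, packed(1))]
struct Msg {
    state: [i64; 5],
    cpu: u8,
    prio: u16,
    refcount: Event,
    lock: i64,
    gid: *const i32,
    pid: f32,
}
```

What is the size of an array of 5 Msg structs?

415

Event: @0: rss [8B, align 8] → 8; @8: uid [4B, align 4] → 12; +4 pad (align 8); @16: start_time [8B, align 8] → 24; size 24, align 8
@0: state [40B, align 1] → 40
@40: cpu [1B, align 1] → 41
@41: prio [2B, align 1] → 43
@43: refcount [24B, align 1] → 67
@67: lock [8B, align 1] → 75
@75: gid [4B, align 1] → 79
@79: pid [4B, align 1] → 83
size 83, align 1
array of 5: 5 × 83 = 415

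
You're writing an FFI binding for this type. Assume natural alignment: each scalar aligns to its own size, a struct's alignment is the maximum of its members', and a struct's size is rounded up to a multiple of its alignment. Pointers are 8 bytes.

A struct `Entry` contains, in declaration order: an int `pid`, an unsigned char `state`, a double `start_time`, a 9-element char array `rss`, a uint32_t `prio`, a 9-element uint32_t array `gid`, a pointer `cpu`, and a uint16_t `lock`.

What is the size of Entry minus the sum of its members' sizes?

@0: pid [4B, align 4] → 4
@4: state [1B, align 1] → 5
+3 pad (align 8)
@8: start_time [8B, align 8] → 16
@16: rss [9B, align 1] → 25
+3 pad (align 4)
@28: prio [4B, align 4] → 32
@32: gid [36B, align 4] → 68
+4 pad (align 8)
@72: cpu [8B, align 8] → 80
@80: lock [2B, align 2] → 82
+6 tail pad (align 8)
size 88, align 8
data bytes 72, size 88 → padding 16

16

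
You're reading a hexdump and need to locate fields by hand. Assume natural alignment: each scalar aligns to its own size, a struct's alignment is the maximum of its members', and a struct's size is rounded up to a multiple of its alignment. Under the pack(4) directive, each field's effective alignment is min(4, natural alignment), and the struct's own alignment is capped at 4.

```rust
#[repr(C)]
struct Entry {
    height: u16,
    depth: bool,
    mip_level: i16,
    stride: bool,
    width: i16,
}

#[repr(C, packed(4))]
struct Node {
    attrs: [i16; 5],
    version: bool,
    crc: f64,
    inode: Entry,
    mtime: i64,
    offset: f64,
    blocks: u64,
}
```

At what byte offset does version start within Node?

Entry: 0..2  height  (2B, 2-aligned); 2..3  depth  (1B, 1-aligned); 3..4  -- padding (1B); 4..6  mip_level  (2B, 2-aligned); 6..7  stride  (1B, 1-aligned); 7..8  -- padding (1B); 8..10  width  (2B, 2-aligned); sizeof = 10, alignof = 2
0..10  attrs  (10B, 2-aligned)
10..11  version  (1B, 1-aligned)

10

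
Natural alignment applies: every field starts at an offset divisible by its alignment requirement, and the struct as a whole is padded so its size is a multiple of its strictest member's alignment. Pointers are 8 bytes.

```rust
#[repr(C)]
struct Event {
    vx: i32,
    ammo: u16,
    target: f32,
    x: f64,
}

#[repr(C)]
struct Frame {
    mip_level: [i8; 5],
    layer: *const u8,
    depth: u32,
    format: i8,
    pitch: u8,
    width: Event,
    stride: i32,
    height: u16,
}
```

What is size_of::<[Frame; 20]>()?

Event: 0..4  vx  (4B, 4-aligned); 4..6  ammo  (2B, 2-aligned); 6..8  -- padding (2B); 8..12  target  (4B, 4-aligned); 12..16  -- padding (4B); 16..24  x  (8B, 8-aligned); sizeof = 24, alignof = 8
0..5  mip_level  (5B, 1-aligned)
5..8  -- padding (3B)
8..16  layer  (8B, 8-aligned)
16..20  depth  (4B, 4-aligned)
20..21  format  (1B, 1-aligned)
21..22  pitch  (1B, 1-aligned)
22..24  -- padding (2B)
24..48  width  (24B, 8-aligned)
48..52  stride  (4B, 4-aligned)
52..54  height  (2B, 2-aligned)
54..56  -- tail padding (2B)
sizeof = 56, alignof = 8
array of 20: 20 × 56 = 1120

1120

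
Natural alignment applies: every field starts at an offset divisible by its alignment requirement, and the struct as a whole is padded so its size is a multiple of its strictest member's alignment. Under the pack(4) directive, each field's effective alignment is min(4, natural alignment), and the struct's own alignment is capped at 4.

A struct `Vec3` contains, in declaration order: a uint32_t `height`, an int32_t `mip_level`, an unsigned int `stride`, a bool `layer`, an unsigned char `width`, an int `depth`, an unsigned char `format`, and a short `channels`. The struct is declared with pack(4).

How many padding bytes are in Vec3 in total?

3

@0: height [4B, align 4] → 4
@4: mip_level [4B, align 4] → 8
@8: stride [4B, align 4] → 12
@12: layer [1B, align 1] → 13
@13: width [1B, align 1] → 14
+2 pad (align 4)
@16: depth [4B, align 4] → 20
@20: format [1B, align 1] → 21
+1 pad (align 2)
@22: channels [2B, align 2] → 24
size 24, align 4
data bytes 21, size 24 → padding 3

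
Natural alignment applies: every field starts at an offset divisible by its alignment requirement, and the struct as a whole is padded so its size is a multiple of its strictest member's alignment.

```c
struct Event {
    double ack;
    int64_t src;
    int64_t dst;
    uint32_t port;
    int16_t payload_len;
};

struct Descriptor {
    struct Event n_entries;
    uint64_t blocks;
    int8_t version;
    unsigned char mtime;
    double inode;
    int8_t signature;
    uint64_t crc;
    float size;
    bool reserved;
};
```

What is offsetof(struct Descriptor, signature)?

56

Event: 0..8  ack  (8B, 8-aligned); 8..16  src  (8B, 8-aligned); 16..24  dst  (8B, 8-aligned); 24..28  port  (4B, 4-aligned); 28..30  payload_len  (2B, 2-aligned); 30..32  -- tail padding (2B); sizeof = 32, alignof = 8
0..32  n_entries  (32B, 8-aligned)
32..40  blocks  (8B, 8-aligned)
40..41  version  (1B, 1-aligned)
41..42  mtime  (1B, 1-aligned)
42..48  -- padding (6B)
48..56  inode  (8B, 8-aligned)
56..57  signature  (1B, 1-aligned)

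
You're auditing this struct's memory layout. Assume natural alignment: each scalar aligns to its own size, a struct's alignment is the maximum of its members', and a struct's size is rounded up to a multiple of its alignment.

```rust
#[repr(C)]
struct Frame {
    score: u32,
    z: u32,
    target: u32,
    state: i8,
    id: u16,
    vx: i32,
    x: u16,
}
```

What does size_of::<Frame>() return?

@0: score [4B, align 4] → 4
@4: z [4B, align 4] → 8
@8: target [4B, align 4] → 12
@12: state [1B, align 1] → 13
+1 pad (align 2)
@14: id [2B, align 2] → 16
@16: vx [4B, align 4] → 20
@20: x [2B, align 2] → 22
+2 tail pad (align 4)
size 24, align 4

24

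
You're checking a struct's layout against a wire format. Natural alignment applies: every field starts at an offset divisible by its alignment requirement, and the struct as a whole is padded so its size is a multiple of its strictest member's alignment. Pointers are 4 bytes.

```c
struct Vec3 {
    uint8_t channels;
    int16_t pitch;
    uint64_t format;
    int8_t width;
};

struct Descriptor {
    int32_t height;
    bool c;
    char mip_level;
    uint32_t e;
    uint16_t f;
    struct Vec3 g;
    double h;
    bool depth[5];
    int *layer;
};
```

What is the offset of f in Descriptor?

Vec3: channels at 0 (size 1, align 1) → ends 1; pad 1 to align 2 for pitch; pitch at 2 (size 2, align 2) → ends 4; pad 4 to align 8 for format; format at 8 (size 8, align 8) → ends 16; width at 16 (size 1, align 1) → ends 17; tail pad 7 to reach multiple of 8; total 24 bytes, alignment 8
height at 0 (size 4, align 4) → ends 4
c at 4 (size 1, align 1) → ends 5
mip_level at 5 (size 1, align 1) → ends 6
pad 2 to align 4 for e
e at 8 (size 4, align 4) → ends 12
f at 12 (size 2, align 2) → ends 14

12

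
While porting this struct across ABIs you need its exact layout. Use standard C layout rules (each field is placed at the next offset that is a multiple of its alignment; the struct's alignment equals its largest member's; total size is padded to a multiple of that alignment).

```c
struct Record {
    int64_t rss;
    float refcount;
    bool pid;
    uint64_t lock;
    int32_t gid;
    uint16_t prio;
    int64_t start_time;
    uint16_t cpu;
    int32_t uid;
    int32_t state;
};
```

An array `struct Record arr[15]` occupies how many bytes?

rss at 0 (size 8, align 8) → ends 8
refcount at 8 (size 4, align 4) → ends 12
pid at 12 (size 1, align 1) → ends 13
pad 3 to align 8 for lock
lock at 16 (size 8, align 8) → ends 24
gid at 24 (size 4, align 4) → ends 28
prio at 28 (size 2, align 2) → ends 30
pad 2 to align 8 for start_time
start_time at 32 (size 8, align 8) → ends 40
cpu at 40 (size 2, align 2) → ends 42
pad 2 to align 4 for uid
uid at 44 (size 4, align 4) → ends 48
state at 48 (size 4, align 4) → ends 52
tail pad 4 to reach multiple of 8
total 56 bytes, alignment 8
array of 15: 15 × 56 = 840

840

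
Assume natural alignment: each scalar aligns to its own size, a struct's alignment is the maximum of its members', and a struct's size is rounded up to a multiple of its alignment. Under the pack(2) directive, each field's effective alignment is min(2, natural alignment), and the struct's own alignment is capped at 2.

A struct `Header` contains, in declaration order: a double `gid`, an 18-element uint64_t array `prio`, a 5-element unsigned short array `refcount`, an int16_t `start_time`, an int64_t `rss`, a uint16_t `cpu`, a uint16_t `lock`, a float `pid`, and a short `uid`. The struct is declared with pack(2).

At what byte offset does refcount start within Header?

gid at 0 (size 8, align 2) → ends 8
prio at 8 (size 144, align 2) → ends 152
refcount at 152 (size 10, align 2) → ends 162

152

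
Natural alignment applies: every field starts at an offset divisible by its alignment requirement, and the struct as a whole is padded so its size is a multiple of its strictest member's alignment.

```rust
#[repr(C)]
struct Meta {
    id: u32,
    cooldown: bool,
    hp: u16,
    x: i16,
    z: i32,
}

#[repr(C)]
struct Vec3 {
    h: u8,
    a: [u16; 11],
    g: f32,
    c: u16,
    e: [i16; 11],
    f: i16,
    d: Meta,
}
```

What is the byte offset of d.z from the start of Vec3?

Meta: id at 0 (size 4, align 4) → ends 4; cooldown at 4 (size 1, align 1) → ends 5; pad 1 to align 2 for hp; hp at 6 (size 2, align 2) → ends 8; x at 8 (size 2, align 2) → ends 10; pad 2 to align 4 for z; z at 12 (size 4, align 4) → ends 16; total 16 bytes, alignment 4
h at 0 (size 1, align 1) → ends 1
pad 1 to align 2 for a
a at 2 (size 22, align 2) → ends 24
g at 24 (size 4, align 4) → ends 28
c at 28 (size 2, align 2) → ends 30
e at 30 (size 22, align 2) → ends 52
f at 52 (size 2, align 2) → ends 54
pad 2 to align 4 for d
d at 56 (size 16, align 4) → ends 72
within Meta: z at 12
56 + 12 = 68

68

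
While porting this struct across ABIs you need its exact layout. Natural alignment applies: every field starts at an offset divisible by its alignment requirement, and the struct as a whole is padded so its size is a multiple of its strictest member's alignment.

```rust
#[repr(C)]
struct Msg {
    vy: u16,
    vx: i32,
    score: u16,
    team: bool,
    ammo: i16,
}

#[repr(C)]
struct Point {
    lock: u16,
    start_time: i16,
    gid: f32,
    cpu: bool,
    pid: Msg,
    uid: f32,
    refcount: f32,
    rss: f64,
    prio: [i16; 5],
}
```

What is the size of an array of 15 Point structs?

960

Msg: @0: vy [2B, align 2] → 2; +2 pad (align 4); @4: vx [4B, align 4] → 8; @8: score [2B, align 2] → 10; @10: team [1B, align 1] → 11; +1 pad (align 2); @12: ammo [2B, align 2] → 14; +2 tail pad (align 4); size 16, align 4
@0: lock [2B, align 2] → 2
@2: start_time [2B, align 2] → 4
@4: gid [4B, align 4] → 8
@8: cpu [1B, align 1] → 9
+3 pad (align 4)
@12: pid [16B, align 4] → 28
@28: uid [4B, align 4] → 32
@32: refcount [4B, align 4] → 36
+4 pad (align 8)
@40: rss [8B, align 8] → 48
@48: prio [10B, align 2] → 58
+6 tail pad (align 8)
size 64, align 8
array of 15: 15 × 64 = 960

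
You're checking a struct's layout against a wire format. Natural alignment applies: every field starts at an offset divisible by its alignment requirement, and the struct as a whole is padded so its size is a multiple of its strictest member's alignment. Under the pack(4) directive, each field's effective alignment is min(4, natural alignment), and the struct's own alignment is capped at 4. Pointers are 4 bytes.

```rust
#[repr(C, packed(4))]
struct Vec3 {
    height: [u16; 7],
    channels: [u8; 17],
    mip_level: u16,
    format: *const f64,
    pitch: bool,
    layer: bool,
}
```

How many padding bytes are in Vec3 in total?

height at 0 (size 14, align 2) → ends 14
channels at 14 (size 17, align 1) → ends 31
pad 1 to align 2 for mip_level
mip_level at 32 (size 2, align 2) → ends 34
pad 2 to align 4 for format
format at 36 (size 4, align 4) → ends 40
pitch at 40 (size 1, align 1) → ends 41
layer at 41 (size 1, align 1) → ends 42
tail pad 2 to reach multiple of 4
total 44 bytes, alignment 4
data bytes 39, size 44 → padding 5

5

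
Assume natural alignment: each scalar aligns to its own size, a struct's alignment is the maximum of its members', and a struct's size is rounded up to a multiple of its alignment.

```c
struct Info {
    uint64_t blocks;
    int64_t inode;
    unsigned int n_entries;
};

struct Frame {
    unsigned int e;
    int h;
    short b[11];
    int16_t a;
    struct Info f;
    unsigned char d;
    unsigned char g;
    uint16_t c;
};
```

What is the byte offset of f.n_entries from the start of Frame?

48

Info: blocks at 0 (size 8, align 8) → ends 8; inode at 8 (size 8, align 8) → ends 16; n_entries at 16 (size 4, align 4) → ends 20; tail pad 4 to reach multiple of 8; total 24 bytes, alignment 8
e at 0 (size 4, align 4) → ends 4
h at 4 (size 4, align 4) → ends 8
b at 8 (size 22, align 2) → ends 30
a at 30 (size 2, align 2) → ends 32
f at 32 (size 24, align 8) → ends 56
within Info: n_entries at 16
32 + 16 = 48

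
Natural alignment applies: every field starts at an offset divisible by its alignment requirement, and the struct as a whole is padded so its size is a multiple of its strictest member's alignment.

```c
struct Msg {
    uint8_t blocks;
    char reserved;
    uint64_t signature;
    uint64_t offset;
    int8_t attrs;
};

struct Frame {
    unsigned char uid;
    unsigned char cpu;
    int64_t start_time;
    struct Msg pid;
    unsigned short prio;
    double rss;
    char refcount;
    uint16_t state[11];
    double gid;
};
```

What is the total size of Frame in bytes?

Msg: @0: blocks [1B, align 1] → 1; @1: reserved [1B, align 1] → 2; +6 pad (align 8); @8: signature [8B, align 8] → 16; @16: offset [8B, align 8] → 24; @24: attrs [1B, align 1] → 25; +7 tail pad (align 8); size 32, align 8
@0: uid [1B, align 1] → 1
@1: cpu [1B, align 1] → 2
+6 pad (align 8)
@8: start_time [8B, align 8] → 16
@16: pid [32B, align 8] → 48
@48: prio [2B, align 2] → 50
+6 pad (align 8)
@56: rss [8B, align 8] → 64
@64: refcount [1B, align 1] → 65
+1 pad (align 2)
@66: state [22B, align 2] → 88
@88: gid [8B, align 8] → 96
size 96, align 8

96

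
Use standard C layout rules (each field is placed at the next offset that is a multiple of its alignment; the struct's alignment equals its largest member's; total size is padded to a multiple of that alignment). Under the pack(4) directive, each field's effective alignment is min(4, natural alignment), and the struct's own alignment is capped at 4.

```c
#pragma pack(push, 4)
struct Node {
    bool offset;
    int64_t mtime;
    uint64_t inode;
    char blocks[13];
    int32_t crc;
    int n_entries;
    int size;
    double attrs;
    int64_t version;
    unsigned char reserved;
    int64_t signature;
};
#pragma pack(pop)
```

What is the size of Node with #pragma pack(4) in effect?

@0: offset [1B, align 1] → 1
+3 pad (align 4)
@4: mtime [8B, align 4] → 12
@12: inode [8B, align 4] → 20
@20: blocks [13B, align 1] → 33
+3 pad (align 4)
@36: crc [4B, align 4] → 40
@40: n_entries [4B, align 4] → 44
@44: size [4B, align 4] → 48
@48: attrs [8B, align 4] → 56
@56: version [8B, align 4] → 64
@64: reserved [1B, align 1] → 65
+3 pad (align 4)
@68: signature [8B, align 4] → 76
size 76, align 4

76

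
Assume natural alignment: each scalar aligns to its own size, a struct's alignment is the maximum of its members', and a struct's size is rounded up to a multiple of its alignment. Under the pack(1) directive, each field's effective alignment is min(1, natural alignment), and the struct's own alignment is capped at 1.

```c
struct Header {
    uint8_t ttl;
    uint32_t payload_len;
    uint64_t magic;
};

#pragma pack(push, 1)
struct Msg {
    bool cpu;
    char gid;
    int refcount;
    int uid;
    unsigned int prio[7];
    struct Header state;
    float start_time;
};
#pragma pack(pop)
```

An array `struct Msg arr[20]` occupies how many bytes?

Header: ttl at 0 (size 1, align 1) → ends 1; pad 3 to align 4 for payload_len; payload_len at 4 (size 4, align 4) → ends 8; magic at 8 (size 8, align 8) → ends 16; total 16 bytes, alignment 8
cpu at 0 (size 1, align 1) → ends 1
gid at 1 (size 1, align 1) → ends 2
refcount at 2 (size 4, align 1) → ends 6
uid at 6 (size 4, align 1) → ends 10
prio at 10 (size 28, align 1) → ends 38
state at 38 (size 16, align 1) → ends 54
start_time at 54 (size 4, align 1) → ends 58
total 58 bytes, alignment 1
array of 20: 20 × 58 = 1160

1160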